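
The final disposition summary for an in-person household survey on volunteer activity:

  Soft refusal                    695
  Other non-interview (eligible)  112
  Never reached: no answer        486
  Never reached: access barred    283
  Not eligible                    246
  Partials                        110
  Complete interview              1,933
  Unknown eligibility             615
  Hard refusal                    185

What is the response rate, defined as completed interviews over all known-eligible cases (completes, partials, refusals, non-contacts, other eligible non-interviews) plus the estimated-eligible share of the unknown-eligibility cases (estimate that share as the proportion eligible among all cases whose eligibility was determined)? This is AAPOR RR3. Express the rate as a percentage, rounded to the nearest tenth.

44.1%

Refusal or break-off = 185 + 695 = 880
Non-contacts = 486 + 283 = 769
Num = 1933
Known eligible = 1933 + 110 + 880 + 769 + 112 = 3804
e = 3804 / (3804 + 246) = 3804 / 4050 = 0.9393
e × U = 0.9393 × 615 = 577.67
Denom = 3804 + 577.67 = 4381.67
RR3 = 1933 / 4381.67 = 0.4412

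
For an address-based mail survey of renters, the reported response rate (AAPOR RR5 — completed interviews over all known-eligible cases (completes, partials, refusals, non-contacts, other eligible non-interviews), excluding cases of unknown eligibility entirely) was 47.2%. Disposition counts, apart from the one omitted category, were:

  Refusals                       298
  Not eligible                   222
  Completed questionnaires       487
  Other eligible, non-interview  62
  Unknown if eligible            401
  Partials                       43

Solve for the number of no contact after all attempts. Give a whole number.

RR5 = 487 / D = 0.472
D = 487 / 0.472 = 1031.8
Remaining denominator categories sum to 890
no contact after all attempts = 1031.8 − 890 ≈ 142

142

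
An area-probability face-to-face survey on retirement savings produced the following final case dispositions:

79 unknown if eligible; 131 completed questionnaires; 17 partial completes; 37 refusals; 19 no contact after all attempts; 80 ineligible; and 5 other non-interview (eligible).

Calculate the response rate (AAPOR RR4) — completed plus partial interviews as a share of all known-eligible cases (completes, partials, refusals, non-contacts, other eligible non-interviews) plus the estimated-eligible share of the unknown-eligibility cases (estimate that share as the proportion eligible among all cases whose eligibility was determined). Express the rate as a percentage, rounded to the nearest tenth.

Top: 131 + 17 = 148
Known eligible: 131 + 17 + 37 + 19 + 5 = 209
e = 209 / (209 + 80) = 209 / 289 = 0.7232
e × U: 0.7232 × 79 = 57.13
Denom: 209 + 57.13 = 266.13
RR4 = 148 / 266.13 = 0.5561

55.6%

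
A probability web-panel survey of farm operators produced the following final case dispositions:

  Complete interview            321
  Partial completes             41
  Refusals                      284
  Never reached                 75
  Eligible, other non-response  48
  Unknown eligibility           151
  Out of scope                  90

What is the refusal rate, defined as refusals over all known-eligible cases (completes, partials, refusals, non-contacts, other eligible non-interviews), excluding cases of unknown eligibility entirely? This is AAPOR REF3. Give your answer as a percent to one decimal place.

Numerator → 284
Denom → 321 + 41 + 284 + 75 + 48 = 769
REF3 = 284 / 769 = 0.3693

36.9%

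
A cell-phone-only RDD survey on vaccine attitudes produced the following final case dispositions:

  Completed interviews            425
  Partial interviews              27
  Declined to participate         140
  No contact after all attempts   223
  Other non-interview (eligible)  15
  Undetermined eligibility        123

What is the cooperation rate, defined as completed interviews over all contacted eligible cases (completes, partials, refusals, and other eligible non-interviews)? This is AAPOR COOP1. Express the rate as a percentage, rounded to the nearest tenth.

Numerator: 425
Base: 425 + 27 + 140 + 15 = 607
COOP1 = 425 / 607 = 0.7002

70.0%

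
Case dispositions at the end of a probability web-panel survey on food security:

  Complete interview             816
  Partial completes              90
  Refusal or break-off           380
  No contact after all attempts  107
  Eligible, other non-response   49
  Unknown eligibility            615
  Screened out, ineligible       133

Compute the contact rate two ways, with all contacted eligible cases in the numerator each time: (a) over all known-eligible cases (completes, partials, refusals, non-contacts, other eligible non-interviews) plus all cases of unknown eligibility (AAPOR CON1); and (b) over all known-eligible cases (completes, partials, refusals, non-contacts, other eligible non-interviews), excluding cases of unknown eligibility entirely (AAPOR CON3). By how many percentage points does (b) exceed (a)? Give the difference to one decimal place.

Top = 816 + 90 + 380 + 49 = 1335
Base = 816 + 90 + 380 + 107 + 49 + 615 = 2057
CON1 = 1335 / 2057 = 0.6490
Base = 816 + 90 + 380 + 107 + 49 = 1442
CON3 = 1335 / 1442 = 0.9258
Difference = 92.58 − 64.90 = 27.68 percentage points

27.7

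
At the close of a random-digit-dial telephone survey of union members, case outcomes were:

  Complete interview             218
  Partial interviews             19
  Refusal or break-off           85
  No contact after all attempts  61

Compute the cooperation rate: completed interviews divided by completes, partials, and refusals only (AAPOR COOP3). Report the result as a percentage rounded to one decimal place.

Numerator = 218
Denominator = 218 + 19 + 85 = 322
COOP3 = 218 / 322 = 0.6770

67.7%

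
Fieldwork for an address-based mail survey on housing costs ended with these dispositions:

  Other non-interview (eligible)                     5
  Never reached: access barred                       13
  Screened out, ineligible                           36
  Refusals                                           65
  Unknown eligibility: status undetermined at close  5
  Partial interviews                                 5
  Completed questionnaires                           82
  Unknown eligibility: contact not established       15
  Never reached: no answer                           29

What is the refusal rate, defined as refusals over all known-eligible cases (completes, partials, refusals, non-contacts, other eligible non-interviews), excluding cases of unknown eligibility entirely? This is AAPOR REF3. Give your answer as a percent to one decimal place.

No answer / not reached = 29 + 13 = 42
Unknown eligibility = 15 + 5 = 20
Num: 65
Denominator: 82 + 5 + 65 + 42 + 5 = 199
REF3 = 65 / 199 = 0.3266

32.7%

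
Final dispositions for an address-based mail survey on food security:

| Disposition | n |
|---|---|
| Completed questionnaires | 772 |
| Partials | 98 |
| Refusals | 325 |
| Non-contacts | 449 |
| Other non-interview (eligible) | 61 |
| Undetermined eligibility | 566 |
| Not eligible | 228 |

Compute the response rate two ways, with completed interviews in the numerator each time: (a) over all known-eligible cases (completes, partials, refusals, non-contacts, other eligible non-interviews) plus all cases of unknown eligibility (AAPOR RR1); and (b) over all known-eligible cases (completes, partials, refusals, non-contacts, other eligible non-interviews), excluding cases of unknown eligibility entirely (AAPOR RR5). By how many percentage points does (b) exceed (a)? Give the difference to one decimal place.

Top: 772
Denom: 772 + 98 + 325 + 449 + 61 + 566 = 2271
RR1 = 772 / 2271 = 0.3399
Denom: 772 + 98 + 325 + 449 + 61 = 1705
RR5 = 772 / 1705 = 0.4528
Difference = 45.28 − 33.99 = 11.29 percentage points

11.3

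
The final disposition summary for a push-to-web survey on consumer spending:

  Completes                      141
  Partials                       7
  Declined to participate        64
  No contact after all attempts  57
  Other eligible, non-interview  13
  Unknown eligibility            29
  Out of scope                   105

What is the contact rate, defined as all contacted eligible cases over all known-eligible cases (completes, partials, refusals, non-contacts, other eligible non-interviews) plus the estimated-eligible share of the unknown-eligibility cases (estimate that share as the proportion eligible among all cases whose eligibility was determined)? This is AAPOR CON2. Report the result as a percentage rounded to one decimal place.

Num → 141 + 7 + 64 + 13 = 225
Eligible (known) → 141 + 7 + 64 + 57 + 13 = 282
e = 282 / (282 + 105) = 282 / 387 = 0.7287
e × U → 0.7287 × 29 = 21.13
Denom → 282 + 21.13 = 303.13
CON2 = 225 / 303.13 = 0.7423

74.2%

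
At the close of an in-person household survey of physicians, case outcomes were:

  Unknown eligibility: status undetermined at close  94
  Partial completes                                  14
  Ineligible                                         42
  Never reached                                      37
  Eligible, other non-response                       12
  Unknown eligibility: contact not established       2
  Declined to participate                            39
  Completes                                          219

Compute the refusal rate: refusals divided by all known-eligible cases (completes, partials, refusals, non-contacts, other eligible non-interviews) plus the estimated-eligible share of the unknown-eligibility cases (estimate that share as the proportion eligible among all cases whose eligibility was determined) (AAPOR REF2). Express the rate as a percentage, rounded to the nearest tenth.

Unknown if eligible = 2 + 94 = 96
Num: 39
Eligible (known): 219 + 14 + 39 + 37 + 12 = 321
e = 321 / (321 + 42) = 321 / 363 = 0.8843
e × U: 0.8843 × 96 = 84.89
Base: 321 + 84.89 = 405.89
REF2 = 39 / 405.89 = 0.0961

9.6%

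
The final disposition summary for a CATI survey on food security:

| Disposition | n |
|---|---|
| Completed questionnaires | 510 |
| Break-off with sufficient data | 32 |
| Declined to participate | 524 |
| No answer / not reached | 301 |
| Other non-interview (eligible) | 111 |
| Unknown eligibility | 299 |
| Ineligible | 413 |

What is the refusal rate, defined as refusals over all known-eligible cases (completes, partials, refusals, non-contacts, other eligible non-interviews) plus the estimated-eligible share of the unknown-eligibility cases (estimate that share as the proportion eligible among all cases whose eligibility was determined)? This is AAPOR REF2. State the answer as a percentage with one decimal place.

Num = 524
Determined eligible = 510 + 32 + 524 + 301 + 111 = 1478
e = 1478 / (1478 + 413) = 1478 / 1891 = 0.7816
Estimated eligible among unknowns = 0.7816 × 299 = 233.70
Denominator = 1478 + 233.70 = 1711.70
REF2 = 524 / 1711.70 = 0.3061

30.6%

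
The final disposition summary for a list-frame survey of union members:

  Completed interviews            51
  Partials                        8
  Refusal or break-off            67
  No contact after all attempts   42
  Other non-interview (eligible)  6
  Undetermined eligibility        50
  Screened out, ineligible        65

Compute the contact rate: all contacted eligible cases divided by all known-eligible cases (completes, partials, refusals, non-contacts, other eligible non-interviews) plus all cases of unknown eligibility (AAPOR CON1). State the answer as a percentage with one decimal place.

Numerator → 51 + 8 + 67 + 6 = 132
Denom → 51 + 8 + 67 + 42 + 6 + 50 = 224
CON1 = 132 / 224 = 0.5893

58.9%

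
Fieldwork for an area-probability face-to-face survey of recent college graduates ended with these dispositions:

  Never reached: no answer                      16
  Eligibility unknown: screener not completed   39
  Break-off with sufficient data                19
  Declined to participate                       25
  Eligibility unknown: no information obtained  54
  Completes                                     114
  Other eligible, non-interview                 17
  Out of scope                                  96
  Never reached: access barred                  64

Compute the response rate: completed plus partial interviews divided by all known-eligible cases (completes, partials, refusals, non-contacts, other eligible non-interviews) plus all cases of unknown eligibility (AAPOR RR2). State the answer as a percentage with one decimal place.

Non-contacts = 16 + 64 = 80
Undetermined eligibility = 39 + 54 = 93
Numerator = 114 + 19 = 133
Denom = 114 + 19 + 25 + 80 + 17 + 93 = 348
RR2 = 133 / 348 = 0.3822

38.2%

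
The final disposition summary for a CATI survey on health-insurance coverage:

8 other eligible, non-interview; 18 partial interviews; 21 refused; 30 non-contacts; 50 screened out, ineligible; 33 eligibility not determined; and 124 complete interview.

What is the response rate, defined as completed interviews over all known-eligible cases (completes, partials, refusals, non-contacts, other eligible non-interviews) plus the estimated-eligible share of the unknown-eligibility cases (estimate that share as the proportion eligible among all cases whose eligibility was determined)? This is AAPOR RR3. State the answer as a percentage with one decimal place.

54.5%

Num = 124
Determined eligible = 124 + 18 + 21 + 30 + 8 = 201
e = 201 / (201 + 50) = 201 / 251 = 0.8008
Eligible share of unknowns = 0.8008 × 33 = 26.43
Denominator = 201 + 26.43 = 227.43
RR3 = 124 / 227.43 = 0.5452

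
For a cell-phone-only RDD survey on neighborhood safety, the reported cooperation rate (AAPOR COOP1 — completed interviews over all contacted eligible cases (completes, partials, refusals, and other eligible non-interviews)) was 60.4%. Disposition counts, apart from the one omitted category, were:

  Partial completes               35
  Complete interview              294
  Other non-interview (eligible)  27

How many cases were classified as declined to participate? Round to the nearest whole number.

131

COOP1 = 294 / D = 0.604
D = 294 / 0.604 = 486.8
Rest of base = 356
declined to participate = 486.8 − 356 ≈ 131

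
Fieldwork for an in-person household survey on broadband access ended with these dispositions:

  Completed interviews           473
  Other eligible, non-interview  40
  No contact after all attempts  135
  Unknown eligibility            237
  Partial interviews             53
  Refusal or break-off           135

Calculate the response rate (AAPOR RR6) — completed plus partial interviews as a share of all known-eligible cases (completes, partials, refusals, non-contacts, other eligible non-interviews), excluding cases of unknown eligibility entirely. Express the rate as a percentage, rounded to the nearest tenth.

Num = 473 + 53 = 526
Base = 473 + 53 + 135 + 135 + 40 = 836
RR6 = 526 / 836 = 0.6292

62.9%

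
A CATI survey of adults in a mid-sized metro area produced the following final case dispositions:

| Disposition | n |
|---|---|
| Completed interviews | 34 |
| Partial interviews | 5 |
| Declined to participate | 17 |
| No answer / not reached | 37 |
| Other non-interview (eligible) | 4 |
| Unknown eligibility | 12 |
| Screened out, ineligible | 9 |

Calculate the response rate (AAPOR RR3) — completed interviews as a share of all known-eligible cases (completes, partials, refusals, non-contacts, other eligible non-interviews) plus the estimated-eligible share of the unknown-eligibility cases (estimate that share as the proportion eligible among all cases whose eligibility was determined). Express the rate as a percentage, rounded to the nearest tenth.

Numerator: 34
Known eligible: 34 + 5 + 17 + 37 + 4 = 97
e = 97 / (97 + 9) = 97 / 106 = 0.9151
e × U: 0.9151 × 12 = 10.98
Denominator: 97 + 10.98 = 107.98
RR3 = 34 / 107.98 = 0.3149

31.5%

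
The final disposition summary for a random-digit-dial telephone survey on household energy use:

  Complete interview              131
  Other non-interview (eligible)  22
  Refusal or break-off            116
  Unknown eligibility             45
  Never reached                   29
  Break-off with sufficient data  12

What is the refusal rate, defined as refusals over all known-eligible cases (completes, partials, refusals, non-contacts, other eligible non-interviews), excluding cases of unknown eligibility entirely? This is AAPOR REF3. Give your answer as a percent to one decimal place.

37.4%

Num → 116
Base → 131 + 12 + 116 + 29 + 22 = 310
REF3 = 116 / 310 = 0.3742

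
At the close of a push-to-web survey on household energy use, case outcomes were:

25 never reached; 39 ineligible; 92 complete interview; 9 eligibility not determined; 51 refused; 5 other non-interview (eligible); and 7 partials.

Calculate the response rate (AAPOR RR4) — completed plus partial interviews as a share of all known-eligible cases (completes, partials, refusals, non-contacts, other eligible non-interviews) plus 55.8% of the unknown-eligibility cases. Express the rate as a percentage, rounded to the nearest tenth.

Num → 92 + 7 = 99
Determined eligible → 92 + 7 + 51 + 25 + 5 = 180
Eligible share of unknowns → 0.5580 × 9 = 5.02
Denom → 180 + 5.02 = 185.02
RR4 = 99 / 185.02 = 0.5351

53.5%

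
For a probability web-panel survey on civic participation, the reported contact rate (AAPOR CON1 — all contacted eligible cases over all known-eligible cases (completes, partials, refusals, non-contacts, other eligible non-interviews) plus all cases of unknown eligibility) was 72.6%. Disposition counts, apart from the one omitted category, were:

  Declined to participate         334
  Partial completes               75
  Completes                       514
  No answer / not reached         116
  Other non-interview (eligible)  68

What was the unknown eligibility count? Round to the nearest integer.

Numerator → 514 + 75 + 334 + 68 = 991
CON1 = 991 / D = 0.726
D = 991 / 0.726 = 1365.0
Remaining denominator categories sum to 1107
unknown eligibility = 1365.0 − 1107 ≈ 258

258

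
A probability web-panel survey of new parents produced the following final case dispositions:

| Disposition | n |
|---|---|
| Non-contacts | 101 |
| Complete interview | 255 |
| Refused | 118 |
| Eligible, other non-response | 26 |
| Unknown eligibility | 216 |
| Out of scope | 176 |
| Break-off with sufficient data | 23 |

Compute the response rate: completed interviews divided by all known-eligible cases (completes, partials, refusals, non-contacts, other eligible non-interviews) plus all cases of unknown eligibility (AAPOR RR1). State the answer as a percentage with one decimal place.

34.5%

Num: 255
Denom: 255 + 23 + 118 + 101 + 26 + 216 = 739
RR1 = 255 / 739 = 0.3451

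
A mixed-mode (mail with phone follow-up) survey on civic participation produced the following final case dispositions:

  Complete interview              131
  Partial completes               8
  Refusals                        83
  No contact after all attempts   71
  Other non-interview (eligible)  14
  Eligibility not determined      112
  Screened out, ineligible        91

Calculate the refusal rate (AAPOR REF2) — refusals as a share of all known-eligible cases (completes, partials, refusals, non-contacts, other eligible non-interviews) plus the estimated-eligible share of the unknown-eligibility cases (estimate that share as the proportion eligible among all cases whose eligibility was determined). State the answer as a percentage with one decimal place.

Top → 83
Eligible (known) → 131 + 8 + 83 + 71 + 14 = 307
e = 307 / (307 + 91) = 307 / 398 = 0.7714
e × U → 0.7714 × 112 = 86.40
Base → 307 + 86.40 = 393.40
REF2 = 83 / 393.40 = 0.2110

21.1%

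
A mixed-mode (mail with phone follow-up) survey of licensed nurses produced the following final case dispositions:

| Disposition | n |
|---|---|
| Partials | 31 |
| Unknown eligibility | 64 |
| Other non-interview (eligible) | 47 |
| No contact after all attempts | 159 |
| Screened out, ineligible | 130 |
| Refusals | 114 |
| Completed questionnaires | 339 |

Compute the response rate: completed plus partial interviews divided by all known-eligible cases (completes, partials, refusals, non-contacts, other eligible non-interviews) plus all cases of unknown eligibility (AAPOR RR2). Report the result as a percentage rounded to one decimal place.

Top = 339 + 31 = 370
Base = 339 + 31 + 114 + 159 + 47 + 64 = 754
RR2 = 370 / 754 = 0.4907

49.1%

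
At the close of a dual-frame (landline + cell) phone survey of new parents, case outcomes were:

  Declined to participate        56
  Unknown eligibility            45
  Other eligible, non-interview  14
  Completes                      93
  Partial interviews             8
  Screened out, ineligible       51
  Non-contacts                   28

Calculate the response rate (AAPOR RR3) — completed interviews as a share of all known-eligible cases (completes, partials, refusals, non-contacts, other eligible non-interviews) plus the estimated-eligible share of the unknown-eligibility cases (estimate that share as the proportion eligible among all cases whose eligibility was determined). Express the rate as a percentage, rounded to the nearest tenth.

39.6%

Numerator: 93
Determined eligible: 93 + 8 + 56 + 28 + 14 = 199
e = 199 / (199 + 51) = 199 / 250 = 0.7960
Estimated eligible among unknowns: 0.7960 × 45 = 35.82
Base: 199 + 35.82 = 234.82
RR3 = 93 / 234.82 = 0.3960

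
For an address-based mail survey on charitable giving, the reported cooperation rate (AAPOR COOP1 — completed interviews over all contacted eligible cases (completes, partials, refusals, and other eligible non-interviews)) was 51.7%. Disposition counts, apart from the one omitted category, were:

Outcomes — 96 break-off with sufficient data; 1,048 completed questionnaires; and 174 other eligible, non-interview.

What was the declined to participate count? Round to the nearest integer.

COOP1 = 1048 / D = 0.517
D = 1048 / 0.517 = 2027.1
Other denominator terms total 1318
declined to participate = 2027.1 − 1318 ≈ 709

709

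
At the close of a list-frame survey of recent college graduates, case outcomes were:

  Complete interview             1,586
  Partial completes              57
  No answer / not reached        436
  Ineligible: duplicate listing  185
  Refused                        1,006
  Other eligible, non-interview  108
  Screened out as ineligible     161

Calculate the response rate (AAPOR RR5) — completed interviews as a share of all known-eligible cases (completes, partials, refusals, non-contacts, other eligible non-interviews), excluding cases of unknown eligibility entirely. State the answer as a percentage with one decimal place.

Screened out, ineligible = 161 + 185 = 346
Numerator: 1586
Denom: 1586 + 57 + 1006 + 436 + 108 = 3193
RR5 = 1586 / 3193 = 0.4967

49.7%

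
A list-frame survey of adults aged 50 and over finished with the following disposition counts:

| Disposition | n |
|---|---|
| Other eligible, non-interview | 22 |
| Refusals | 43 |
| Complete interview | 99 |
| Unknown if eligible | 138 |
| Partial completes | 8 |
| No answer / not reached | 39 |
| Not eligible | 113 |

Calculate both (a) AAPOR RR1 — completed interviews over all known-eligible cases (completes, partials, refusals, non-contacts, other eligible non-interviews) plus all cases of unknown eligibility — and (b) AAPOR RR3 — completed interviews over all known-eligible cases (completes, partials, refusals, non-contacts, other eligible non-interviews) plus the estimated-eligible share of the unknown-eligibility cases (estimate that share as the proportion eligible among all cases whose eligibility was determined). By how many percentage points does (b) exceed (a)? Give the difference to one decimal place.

Numerator → 99
Denom → 99 + 8 + 43 + 39 + 22 + 138 = 349
RR1 = 99 / 349 = 0.2837
Known eligible → 99 + 8 + 43 + 39 + 22 = 211
e = 211 / (211 + 113) = 211 / 324 = 0.6512
e × U → 0.6512 × 138 = 89.87
Denom → 211 + 89.87 = 300.87
RR3 = 99 / 300.87 = 0.3290
Difference = 32.90 − 28.37 = 4.53 percentage points

4.5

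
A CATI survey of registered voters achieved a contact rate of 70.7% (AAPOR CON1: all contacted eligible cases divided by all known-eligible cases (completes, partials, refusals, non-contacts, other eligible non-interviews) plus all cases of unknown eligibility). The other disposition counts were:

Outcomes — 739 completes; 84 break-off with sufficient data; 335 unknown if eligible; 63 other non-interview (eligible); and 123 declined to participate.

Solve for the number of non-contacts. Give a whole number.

Top → 739 + 84 + 123 + 63 = 1009
CON1 = 1009 / D = 0.707
D = 1009 / 0.707 = 1427.2
Other denominator terms total 1344
non-contacts = 1427.2 − 1344 ≈ 83

83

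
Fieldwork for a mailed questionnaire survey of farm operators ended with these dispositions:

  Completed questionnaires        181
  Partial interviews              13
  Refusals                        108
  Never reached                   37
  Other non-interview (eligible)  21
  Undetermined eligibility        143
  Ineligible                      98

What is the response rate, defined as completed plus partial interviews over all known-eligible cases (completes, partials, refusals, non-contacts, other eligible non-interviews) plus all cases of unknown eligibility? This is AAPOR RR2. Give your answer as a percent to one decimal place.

38.6%

Numerator = 181 + 13 = 194
Denom = 181 + 13 + 108 + 37 + 21 + 143 = 503
RR2 = 194 / 503 = 0.3857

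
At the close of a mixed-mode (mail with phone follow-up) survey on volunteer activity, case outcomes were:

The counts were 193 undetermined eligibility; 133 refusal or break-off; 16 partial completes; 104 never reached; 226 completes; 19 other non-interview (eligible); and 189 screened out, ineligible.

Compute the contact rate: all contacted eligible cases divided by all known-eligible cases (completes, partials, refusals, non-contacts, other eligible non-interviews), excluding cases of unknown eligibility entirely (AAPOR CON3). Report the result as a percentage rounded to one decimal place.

79.1%

Num: 226 + 16 + 133 + 19 = 394
Denom: 226 + 16 + 133 + 104 + 19 = 498
CON3 = 394 / 498 = 0.7912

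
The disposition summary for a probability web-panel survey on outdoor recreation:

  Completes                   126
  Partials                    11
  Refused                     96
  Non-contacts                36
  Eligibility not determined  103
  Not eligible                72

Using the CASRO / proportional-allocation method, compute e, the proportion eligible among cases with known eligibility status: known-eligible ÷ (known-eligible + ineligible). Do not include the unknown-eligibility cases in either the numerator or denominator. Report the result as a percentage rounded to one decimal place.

Determined eligible → 126 + 11 + 96 + 36 = 269
e = 269 / (269 + 72) = 269 / 341 = 0.7889

78.9%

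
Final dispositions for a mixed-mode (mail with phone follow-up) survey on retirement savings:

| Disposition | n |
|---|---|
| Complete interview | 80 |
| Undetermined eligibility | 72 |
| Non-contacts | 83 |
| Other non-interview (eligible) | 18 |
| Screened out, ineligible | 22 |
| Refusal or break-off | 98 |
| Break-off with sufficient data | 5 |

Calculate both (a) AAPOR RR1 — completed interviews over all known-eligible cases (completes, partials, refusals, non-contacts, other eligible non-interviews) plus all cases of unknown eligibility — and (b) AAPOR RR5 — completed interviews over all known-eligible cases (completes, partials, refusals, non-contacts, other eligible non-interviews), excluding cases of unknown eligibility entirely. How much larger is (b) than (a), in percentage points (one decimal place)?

Numerator = 80
Denom = 80 + 5 + 98 + 83 + 18 + 72 = 356
RR1 = 80 / 356 = 0.2247
Denom = 80 + 5 + 98 + 83 + 18 = 284
RR5 = 80 / 284 = 0.2817
Difference = 28.17 − 22.47 = 5.70 percentage points

5.7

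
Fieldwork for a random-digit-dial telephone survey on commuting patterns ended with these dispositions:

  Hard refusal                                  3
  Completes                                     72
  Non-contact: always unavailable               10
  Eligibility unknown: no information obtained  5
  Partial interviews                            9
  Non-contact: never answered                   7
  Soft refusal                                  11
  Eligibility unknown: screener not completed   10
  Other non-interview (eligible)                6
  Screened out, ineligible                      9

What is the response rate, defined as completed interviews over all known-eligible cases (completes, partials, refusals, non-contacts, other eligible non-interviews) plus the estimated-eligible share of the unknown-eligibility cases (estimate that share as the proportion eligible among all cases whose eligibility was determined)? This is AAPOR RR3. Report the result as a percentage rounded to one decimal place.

Refused = 3 + 11 = 14
Non-contacts = 7 + 10 = 17
Undetermined eligibility = 10 + 5 = 15
Num: 72
Eligible (known): 72 + 9 + 14 + 17 + 6 = 118
e = 118 / (118 + 9) = 118 / 127 = 0.9291
Eligible share of unknowns: 0.9291 × 15 = 13.94
Denom: 118 + 13.94 = 131.94
RR3 = 72 / 131.94 = 0.5457

54.6%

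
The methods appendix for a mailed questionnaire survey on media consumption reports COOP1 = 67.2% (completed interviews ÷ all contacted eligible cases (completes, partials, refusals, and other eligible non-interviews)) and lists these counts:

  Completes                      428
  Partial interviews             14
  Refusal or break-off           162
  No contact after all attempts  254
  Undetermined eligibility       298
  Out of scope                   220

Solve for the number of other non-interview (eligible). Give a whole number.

COOP1 = 428 / D = 0.672
D = 428 / 0.672 = 636.9
Other denominator terms total 604
other non-interview (eligible) = 636.9 − 604 ≈ 33

33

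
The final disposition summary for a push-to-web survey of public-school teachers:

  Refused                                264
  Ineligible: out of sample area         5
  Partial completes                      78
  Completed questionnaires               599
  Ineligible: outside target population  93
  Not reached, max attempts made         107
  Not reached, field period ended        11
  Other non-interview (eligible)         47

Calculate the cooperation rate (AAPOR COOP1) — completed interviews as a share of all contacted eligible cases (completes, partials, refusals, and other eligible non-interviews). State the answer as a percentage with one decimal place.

60.6%

Never reached = 11 + 107 = 118
Screened out, ineligible = 93 + 5 = 98
Numerator: 599
Denom: 599 + 78 + 264 + 47 = 988
COOP1 = 599 / 988 = 0.6063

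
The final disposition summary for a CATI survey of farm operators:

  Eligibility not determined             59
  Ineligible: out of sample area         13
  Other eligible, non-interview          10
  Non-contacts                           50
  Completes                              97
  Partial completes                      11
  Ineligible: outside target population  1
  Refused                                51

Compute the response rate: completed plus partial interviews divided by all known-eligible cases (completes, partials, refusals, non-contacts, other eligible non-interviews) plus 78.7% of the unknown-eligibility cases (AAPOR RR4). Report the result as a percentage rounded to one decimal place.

40.7%

Screened out, ineligible = 1 + 13 = 14
Num = 97 + 11 = 108
Determined eligible = 97 + 11 + 51 + 50 + 10 = 219
Estimated eligible among unknowns = 0.7870 × 59 = 46.43
Denominator = 219 + 46.43 = 265.43
RR4 = 108 / 265.43 = 0.4069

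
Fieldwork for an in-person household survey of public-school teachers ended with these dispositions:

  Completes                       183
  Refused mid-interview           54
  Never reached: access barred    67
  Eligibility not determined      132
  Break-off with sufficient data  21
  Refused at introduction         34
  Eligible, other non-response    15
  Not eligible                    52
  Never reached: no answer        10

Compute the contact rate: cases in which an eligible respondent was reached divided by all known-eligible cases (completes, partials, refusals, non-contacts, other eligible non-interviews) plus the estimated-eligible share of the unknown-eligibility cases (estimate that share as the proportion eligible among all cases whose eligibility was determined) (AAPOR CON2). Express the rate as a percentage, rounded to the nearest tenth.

61.4%

Refusal or break-off = 34 + 54 = 88
No answer / not reached = 10 + 67 = 77
Numerator → 183 + 21 + 88 + 15 = 307
Known eligible → 183 + 21 + 88 + 77 + 15 = 384
e = 384 / (384 + 52) = 384 / 436 = 0.8807
Eligible share of unknowns → 0.8807 × 132 = 116.25
Base → 384 + 116.25 = 500.25
CON2 = 307 / 500.25 = 0.6137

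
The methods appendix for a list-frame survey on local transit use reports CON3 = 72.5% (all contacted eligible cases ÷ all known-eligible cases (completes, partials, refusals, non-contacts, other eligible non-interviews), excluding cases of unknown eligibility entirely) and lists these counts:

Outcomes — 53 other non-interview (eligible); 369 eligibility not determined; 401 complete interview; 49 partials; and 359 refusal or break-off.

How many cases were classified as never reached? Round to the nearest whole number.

327

Top = 401 + 49 + 359 + 53 = 862
CON3 = 862 / D = 0.725
D = 862 / 0.725 = 1189.0
Rest of base = 862
never reached = 1189.0 − 862 ≈ 327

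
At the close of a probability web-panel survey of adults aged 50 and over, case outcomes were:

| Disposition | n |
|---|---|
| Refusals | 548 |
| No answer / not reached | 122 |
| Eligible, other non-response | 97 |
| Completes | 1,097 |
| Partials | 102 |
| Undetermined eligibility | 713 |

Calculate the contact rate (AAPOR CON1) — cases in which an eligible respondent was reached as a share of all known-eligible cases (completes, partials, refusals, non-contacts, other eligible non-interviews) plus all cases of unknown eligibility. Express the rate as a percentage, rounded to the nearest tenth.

Top: 1097 + 102 + 548 + 97 = 1844
Denom: 1097 + 102 + 548 + 122 + 97 + 713 = 2679
CON1 = 1844 / 2679 = 0.6883

68.8%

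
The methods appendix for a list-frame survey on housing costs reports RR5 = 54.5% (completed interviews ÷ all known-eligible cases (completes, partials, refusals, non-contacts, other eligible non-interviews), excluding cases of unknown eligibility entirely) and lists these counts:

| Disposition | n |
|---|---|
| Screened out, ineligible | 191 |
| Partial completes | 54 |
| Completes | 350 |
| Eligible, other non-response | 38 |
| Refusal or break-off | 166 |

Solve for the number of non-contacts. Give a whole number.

RR5 = 350 / D = 0.545
D = 350 / 0.545 = 642.2
Other denominator terms total 608
non-contacts = 642.2 − 608 ≈ 34

34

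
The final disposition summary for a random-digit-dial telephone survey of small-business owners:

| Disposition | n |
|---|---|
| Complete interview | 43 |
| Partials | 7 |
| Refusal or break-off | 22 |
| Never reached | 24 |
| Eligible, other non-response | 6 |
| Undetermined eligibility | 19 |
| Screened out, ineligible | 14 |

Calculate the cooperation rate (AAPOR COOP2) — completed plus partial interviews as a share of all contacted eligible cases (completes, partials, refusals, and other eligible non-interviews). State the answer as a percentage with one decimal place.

64.1%

Num → 43 + 7 = 50
Denominator → 43 + 7 + 22 + 6 = 78
COOP2 = 50 / 78 = 0.6410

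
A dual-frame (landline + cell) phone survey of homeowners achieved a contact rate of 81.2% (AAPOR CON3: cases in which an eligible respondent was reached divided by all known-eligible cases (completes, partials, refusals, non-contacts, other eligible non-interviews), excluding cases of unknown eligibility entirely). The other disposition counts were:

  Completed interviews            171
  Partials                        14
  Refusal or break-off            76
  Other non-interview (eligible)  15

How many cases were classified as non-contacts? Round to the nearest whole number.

Top = 171 + 14 + 76 + 15 = 276
CON3 = 276 / D = 0.812
D = 276 / 0.812 = 339.9
Rest of base = 276
non-contacts = 339.9 − 276 ≈ 64

64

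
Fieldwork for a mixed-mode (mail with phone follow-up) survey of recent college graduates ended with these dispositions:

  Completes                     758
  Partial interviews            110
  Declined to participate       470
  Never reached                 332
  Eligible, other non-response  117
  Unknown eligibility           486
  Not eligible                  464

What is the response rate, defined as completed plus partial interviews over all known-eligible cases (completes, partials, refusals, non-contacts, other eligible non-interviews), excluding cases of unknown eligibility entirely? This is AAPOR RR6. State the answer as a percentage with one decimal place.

48.6%

Numerator → 758 + 110 = 868
Denom → 758 + 110 + 470 + 332 + 117 = 1787
RR6 = 868 / 1787 = 0.4857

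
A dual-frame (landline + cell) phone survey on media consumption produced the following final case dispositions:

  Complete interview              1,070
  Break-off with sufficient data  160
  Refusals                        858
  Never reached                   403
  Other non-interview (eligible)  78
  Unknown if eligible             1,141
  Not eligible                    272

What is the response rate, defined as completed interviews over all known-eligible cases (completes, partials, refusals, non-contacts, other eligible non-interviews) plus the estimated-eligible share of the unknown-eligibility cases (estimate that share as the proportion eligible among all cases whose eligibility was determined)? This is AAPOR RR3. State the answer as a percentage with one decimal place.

Num = 1070
Determined eligible = 1070 + 160 + 858 + 403 + 78 = 2569
e = 2569 / (2569 + 272) = 2569 / 2841 = 0.9043
Estimated eligible among unknowns = 0.9043 × 1141 = 1031.81
Denom = 2569 + 1031.81 = 3600.81
RR3 = 1070 / 3600.81 = 0.2972

29.7%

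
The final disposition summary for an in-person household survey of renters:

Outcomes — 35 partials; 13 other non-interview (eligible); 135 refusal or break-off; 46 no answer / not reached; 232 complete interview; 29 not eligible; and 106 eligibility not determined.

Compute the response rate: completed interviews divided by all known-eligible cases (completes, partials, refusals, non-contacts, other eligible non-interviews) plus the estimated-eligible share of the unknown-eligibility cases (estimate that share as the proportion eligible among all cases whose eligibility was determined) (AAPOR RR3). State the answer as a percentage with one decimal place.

41.4%

Num: 232
Eligible (known): 232 + 35 + 135 + 46 + 13 = 461
e = 461 / (461 + 29) = 461 / 490 = 0.9408
Eligible share of unknowns: 0.9408 × 106 = 99.72
Denominator: 461 + 99.72 = 560.72
RR3 = 232 / 560.72 = 0.4138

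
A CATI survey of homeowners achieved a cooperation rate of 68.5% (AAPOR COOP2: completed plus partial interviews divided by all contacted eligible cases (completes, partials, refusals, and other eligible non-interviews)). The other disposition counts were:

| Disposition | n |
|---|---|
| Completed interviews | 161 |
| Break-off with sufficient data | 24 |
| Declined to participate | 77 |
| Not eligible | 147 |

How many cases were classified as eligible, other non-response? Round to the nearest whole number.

Top: 161 + 24 = 185
COOP2 = 185 / D = 0.685
D = 185 / 0.685 = 270.1
Rest of base = 262
eligible, other non-response = 270.1 − 262 ≈ 8

8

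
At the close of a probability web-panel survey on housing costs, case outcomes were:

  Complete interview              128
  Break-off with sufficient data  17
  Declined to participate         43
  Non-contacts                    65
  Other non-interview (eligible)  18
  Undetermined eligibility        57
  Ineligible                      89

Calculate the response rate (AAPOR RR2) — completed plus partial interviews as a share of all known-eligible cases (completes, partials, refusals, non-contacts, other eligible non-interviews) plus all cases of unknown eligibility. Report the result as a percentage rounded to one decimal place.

44.2%

Numerator: 128 + 17 = 145
Base: 128 + 17 + 43 + 65 + 18 + 57 = 328
RR2 = 145 / 328 = 0.4421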